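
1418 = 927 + 491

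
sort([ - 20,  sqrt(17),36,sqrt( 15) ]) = [  -  20,sqrt (15),sqrt(17),36 ]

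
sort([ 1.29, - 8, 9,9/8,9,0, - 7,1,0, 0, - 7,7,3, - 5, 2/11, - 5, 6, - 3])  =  [ -8,-7 , - 7,-5, - 5,- 3,0,  0, 0, 2/11, 1, 9/8, 1.29,3 , 6 , 7,  9,  9]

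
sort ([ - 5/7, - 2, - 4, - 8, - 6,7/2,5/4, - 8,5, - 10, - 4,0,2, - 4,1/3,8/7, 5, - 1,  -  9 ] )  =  [ - 10  , - 9, - 8, - 8, - 6, - 4, - 4, - 4 ,-2, - 1 , - 5/7, 0, 1/3, 8/7,5/4, 2,  7/2,5, 5]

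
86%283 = 86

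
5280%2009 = 1262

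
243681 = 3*81227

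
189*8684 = 1641276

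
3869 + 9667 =13536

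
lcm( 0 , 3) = 0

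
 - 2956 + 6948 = 3992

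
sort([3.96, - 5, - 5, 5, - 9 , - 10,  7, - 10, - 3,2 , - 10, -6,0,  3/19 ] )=[-10, - 10,-10, -9, - 6,- 5,-5,-3,0, 3/19 , 2,3.96 , 5, 7]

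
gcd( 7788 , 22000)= 44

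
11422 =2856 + 8566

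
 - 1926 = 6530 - 8456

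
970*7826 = 7591220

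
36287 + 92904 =129191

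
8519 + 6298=14817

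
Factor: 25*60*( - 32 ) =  - 48000 = -2^7*3^1*5^3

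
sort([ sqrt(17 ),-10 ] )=[ - 10,sqrt (17 ) ] 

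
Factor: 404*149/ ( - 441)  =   - 2^2*3^( - 2)*7^( - 2 )*101^1*149^1 = -60196/441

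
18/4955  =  18/4955 = 0.00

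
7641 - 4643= 2998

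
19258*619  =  11920702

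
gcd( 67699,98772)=1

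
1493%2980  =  1493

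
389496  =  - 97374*( - 4)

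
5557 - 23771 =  - 18214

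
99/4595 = 99/4595= 0.02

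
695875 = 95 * 7325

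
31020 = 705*44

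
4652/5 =4652/5 = 930.40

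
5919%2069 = 1781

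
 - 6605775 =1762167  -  8367942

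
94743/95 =997 + 28/95 = 997.29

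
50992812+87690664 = 138683476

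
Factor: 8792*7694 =67645648 = 2^4*7^1*157^1*3847^1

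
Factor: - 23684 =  - 2^2*31^1*191^1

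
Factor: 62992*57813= 2^4*3^1*7^1*31^1*127^1*2753^1=3641756496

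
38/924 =19/462 =0.04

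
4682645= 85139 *55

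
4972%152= 108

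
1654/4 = 827/2 = 413.50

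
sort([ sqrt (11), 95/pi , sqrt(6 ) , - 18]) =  [ - 18,sqrt( 6 ) , sqrt( 11 ),95/pi ] 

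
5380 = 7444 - 2064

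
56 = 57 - 1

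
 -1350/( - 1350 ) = 1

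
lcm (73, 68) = 4964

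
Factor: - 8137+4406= - 3731 = - 7^1*13^1*41^1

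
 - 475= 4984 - 5459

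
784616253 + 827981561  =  1612597814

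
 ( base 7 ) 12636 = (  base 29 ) 41f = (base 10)3408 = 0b110101010000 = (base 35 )2rd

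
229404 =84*2731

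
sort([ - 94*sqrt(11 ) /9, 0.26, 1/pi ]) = [ - 94*sqrt( 11)/9, 0.26, 1/pi ]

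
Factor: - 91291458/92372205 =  - 30430486/30790735 = -2^1*5^ ( - 1)*19^( - 1) * 313^1*48611^1*324113^( - 1)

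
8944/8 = 1118  =  1118.00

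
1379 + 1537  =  2916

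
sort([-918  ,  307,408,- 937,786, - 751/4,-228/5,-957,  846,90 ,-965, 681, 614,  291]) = [ - 965,-957 ,-937, - 918, - 751/4, - 228/5, 90,291,307,408,614,681, 786 , 846]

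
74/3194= 37/1597=0.02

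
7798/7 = 1114=1114.00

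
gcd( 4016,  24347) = 251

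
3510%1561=388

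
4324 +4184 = 8508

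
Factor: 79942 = 2^1*39971^1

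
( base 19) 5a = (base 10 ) 105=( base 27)3O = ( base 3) 10220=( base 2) 1101001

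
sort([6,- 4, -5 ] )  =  [ -5, - 4,  6 ] 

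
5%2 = 1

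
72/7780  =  18/1945 = 0.01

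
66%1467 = 66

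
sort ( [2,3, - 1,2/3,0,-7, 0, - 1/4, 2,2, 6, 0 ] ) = [  -  7, - 1, - 1/4, 0,0, 0,2/3,2, 2,2, 3 , 6] 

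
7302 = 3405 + 3897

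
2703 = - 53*( - 51)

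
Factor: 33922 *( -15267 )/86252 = -258943587/43126  =  - 2^( - 1)*3^1*7^2*727^1*2423^1*21563^( - 1)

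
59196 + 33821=93017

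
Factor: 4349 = 4349^1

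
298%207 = 91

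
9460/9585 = 1892/1917 = 0.99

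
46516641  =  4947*9403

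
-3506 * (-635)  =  2226310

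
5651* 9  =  50859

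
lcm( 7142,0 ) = 0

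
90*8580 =772200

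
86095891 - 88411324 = - 2315433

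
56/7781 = 56/7781 = 0.01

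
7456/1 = 7456 = 7456.00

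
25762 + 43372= 69134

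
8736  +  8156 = 16892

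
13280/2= 6640 = 6640.00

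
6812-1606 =5206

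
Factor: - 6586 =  - 2^1*37^1*89^1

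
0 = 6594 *0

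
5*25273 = 126365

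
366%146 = 74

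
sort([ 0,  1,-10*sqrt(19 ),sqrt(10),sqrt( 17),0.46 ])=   [ - 10*sqrt( 19 ),  0, 0.46,  1,sqrt( 10),sqrt( 17 ) ]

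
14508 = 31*468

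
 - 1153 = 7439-8592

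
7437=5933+1504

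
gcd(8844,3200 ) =4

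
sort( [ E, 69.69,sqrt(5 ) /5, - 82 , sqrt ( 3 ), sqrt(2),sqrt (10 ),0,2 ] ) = [ - 82,0, sqrt( 5)/5,sqrt(  2 ),sqrt(3 ),2,E , sqrt( 10),69.69] 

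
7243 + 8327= 15570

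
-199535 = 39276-238811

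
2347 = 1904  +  443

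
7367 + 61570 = 68937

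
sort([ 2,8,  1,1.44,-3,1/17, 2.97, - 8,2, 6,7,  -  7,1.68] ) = [  -  8 , - 7, - 3,  1/17,1, 1.44,  1.68,2,2,2.97,6,7, 8 ] 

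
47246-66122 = -18876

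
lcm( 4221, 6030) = 42210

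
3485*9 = 31365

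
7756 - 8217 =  - 461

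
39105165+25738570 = 64843735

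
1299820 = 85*15292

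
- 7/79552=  - 7/79552 = - 0.00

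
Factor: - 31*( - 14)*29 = 12586 = 2^1*7^1 * 29^1*31^1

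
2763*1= 2763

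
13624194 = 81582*167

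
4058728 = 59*68792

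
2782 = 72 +2710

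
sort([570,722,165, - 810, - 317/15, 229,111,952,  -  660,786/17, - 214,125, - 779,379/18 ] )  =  [  -  810,  -  779,-660, - 214, - 317/15,379/18, 786/17,111 , 125,165, 229, 570,722, 952]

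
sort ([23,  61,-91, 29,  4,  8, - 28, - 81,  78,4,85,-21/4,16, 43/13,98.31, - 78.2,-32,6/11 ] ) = [ - 91,  -  81 , - 78.2, - 32,-28, - 21/4,6/11 , 43/13,4, 4 , 8 , 16,23, 29,  61,78  ,  85,98.31]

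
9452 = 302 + 9150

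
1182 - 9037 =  - 7855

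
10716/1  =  10716 =10716.00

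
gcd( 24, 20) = 4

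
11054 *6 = 66324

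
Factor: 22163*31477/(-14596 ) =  - 2^(-2) * 37^1  *41^( - 1 )  *  89^( - 1) * 599^1 * 31477^1 = - 697624751/14596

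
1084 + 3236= 4320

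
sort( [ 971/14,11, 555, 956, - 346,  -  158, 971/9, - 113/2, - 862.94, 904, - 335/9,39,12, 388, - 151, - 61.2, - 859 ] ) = [ - 862.94, - 859 , - 346 , - 158, - 151,-61.2, - 113/2, - 335/9, 11,12, 39, 971/14, 971/9, 388,555 , 904, 956]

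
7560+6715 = 14275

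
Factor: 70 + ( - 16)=2^1*3^3   =  54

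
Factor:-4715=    - 5^1  *23^1*41^1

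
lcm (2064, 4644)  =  18576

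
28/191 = 28/191 = 0.15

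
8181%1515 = 606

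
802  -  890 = - 88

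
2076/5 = 2076/5 = 415.20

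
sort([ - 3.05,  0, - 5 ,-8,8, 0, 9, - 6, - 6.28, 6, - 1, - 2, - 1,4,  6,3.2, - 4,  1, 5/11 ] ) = [- 8, -6.28, - 6, - 5, - 4, - 3.05,- 2, - 1, - 1, 0,  0,  5/11,  1, 3.2, 4,6,6,8,9]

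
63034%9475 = 6184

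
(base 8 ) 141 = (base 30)37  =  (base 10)97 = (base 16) 61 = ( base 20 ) 4H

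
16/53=16/53 = 0.30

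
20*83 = 1660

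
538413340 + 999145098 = 1537558438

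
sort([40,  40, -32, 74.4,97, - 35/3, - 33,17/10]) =[ - 33,  -  32, - 35/3,17/10, 40,  40, 74.4,97 ] 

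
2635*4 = 10540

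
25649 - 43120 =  - 17471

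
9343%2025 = 1243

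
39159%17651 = 3857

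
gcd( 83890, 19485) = 5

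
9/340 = 9/340 = 0.03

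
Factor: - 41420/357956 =-5^1*19^1*821^( - 1) = -  95/821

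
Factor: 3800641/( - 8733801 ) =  - 3^( - 1) * 13^2*17^(-1 )*43^1*523^1*171251^( - 1 ) 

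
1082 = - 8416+9498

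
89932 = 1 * 89932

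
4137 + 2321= 6458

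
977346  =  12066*81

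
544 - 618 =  - 74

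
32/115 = 32/115=0.28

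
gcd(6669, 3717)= 9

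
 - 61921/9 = -61921/9=- 6880.11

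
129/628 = 129/628 = 0.21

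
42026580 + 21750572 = 63777152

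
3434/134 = 1717/67  =  25.63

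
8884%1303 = 1066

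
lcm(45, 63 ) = 315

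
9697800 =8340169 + 1357631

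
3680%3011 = 669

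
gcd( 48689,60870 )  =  1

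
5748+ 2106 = 7854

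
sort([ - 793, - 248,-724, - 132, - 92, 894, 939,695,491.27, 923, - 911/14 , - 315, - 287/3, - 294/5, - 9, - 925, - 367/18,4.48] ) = [ - 925, - 793, - 724,-315, - 248, - 132, - 287/3, -92, - 911/14,-294/5, - 367/18, - 9, 4.48,491.27,695, 894, 923, 939] 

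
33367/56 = 33367/56 = 595.84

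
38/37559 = 38/37559 = 0.00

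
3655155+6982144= 10637299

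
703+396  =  1099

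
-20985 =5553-26538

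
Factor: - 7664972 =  - 2^2* 7^2*39107^1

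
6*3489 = 20934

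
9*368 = 3312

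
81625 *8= 653000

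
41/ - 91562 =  - 1 + 91521/91562 = - 0.00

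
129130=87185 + 41945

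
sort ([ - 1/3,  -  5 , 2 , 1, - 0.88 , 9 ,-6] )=[ - 6, - 5, - 0.88, - 1/3, 1,2,9] 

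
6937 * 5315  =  36870155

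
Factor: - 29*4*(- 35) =4060= 2^2 *5^1*7^1*29^1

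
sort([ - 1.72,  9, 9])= [ - 1.72, 9,9]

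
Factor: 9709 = 7^1 * 19^1*73^1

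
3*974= 2922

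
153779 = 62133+91646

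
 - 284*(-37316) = 10597744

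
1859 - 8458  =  -6599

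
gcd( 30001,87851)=1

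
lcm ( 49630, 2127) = 148890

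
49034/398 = 123 + 40/199 = 123.20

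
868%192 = 100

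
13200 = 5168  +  8032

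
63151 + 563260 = 626411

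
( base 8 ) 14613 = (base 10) 6539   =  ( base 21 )EH8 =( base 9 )8865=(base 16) 198b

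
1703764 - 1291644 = 412120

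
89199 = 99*901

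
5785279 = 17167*337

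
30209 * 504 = 15225336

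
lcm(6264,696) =6264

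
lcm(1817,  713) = 56327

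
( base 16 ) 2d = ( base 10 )45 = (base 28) 1h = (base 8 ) 55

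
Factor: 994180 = 2^2*5^1 * 11^1*4519^1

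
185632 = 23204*8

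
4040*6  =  24240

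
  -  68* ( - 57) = 3876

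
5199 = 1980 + 3219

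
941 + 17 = 958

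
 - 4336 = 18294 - 22630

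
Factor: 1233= 3^2*137^1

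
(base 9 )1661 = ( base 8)2366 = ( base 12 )89a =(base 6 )5514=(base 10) 1270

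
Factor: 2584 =2^3*17^1 * 19^1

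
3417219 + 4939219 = 8356438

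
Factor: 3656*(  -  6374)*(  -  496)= 2^8*31^1*457^1*3187^1 = 11558458624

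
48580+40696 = 89276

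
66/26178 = 11/4363 = 0.00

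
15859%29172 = 15859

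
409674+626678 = 1036352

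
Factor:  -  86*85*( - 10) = 73100 =2^2*5^2 * 17^1*43^1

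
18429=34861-16432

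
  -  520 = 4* ( - 130)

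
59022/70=843 + 6/35=843.17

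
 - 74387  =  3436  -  77823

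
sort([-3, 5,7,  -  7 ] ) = [ - 7,  -  3,5,7 ]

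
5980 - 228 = 5752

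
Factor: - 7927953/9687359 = - 3^1*19^ ( - 1 )*37^1*43^1 * 151^1*46351^( - 1 ) =- 720723/880669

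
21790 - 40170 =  - 18380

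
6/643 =6/643 = 0.01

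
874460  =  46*19010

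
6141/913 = 6 + 663/913 =6.73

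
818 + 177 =995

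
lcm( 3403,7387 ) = 302867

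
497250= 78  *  6375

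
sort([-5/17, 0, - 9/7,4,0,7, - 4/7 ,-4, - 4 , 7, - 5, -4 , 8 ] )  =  [-5, -4, - 4, - 4 ,-9/7, - 4/7,-5/17,0,0,4,7, 7, 8 ] 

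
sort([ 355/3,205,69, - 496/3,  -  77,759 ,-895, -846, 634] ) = [  -  895, - 846, - 496/3, - 77,  69, 355/3, 205, 634, 759] 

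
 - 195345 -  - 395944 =200599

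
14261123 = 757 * 18839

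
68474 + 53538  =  122012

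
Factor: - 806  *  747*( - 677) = 2^1*3^2*13^1*31^1*83^1 * 677^1 = 407609514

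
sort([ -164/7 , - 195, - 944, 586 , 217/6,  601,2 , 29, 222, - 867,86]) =[ - 944,- 867,  -  195 , - 164/7, 2,29, 217/6, 86 , 222, 586, 601]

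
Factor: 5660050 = 2^1 * 5^2*11^1 * 41^1 * 251^1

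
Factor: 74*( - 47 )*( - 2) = 6956 = 2^2*37^1*47^1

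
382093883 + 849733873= 1231827756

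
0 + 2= 2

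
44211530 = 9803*4510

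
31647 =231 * 137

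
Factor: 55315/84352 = 2^(  -  7 )*5^1* 13^1*23^1*37^1*659^( - 1)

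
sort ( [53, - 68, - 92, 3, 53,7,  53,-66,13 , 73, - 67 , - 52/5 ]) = [ - 92, - 68, - 67 , - 66, - 52/5, 3,  7, 13, 53, 53,53, 73]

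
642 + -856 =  - 214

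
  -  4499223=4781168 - 9280391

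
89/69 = 89/69 = 1.29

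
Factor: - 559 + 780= 13^1 *17^1 = 221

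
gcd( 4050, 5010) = 30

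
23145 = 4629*5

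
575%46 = 23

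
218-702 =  - 484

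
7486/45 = 7486/45 = 166.36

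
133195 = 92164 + 41031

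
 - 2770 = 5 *( - 554)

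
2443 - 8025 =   -  5582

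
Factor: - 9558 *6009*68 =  - 3905513496 = - 2^3* 3^5 * 17^1*59^1*2003^1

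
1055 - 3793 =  - 2738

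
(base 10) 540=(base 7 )1401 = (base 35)ff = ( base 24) mc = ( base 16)21c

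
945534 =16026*59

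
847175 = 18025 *47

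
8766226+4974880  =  13741106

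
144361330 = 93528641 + 50832689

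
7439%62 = 61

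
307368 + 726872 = 1034240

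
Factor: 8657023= 421^1*20563^1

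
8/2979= 8/2979 = 0.00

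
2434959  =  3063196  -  628237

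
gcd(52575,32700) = 75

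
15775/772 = 20+335/772 = 20.43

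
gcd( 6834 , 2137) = 1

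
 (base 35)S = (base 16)1C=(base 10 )28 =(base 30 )s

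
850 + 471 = 1321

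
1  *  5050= 5050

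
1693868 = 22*76994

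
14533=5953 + 8580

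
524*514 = 269336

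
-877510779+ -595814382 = -1473325161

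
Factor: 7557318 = 2^1*3^2*47^1*8933^1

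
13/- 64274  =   - 1+64261/64274 = -0.00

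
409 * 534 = 218406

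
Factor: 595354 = 2^1*179^1*1663^1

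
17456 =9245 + 8211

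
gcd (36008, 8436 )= 4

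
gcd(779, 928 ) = 1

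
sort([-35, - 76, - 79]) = [ - 79, -76, - 35 ] 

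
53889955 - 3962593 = 49927362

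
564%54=24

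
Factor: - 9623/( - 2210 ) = 2^( - 1)*5^( - 1)*13^(  -  1)*17^( - 1 )*9623^1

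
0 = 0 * 659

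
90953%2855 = 2448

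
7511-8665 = -1154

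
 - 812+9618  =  8806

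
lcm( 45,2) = 90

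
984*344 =338496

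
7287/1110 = 6 + 209/370 = 6.56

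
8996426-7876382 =1120044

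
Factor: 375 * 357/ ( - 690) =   -  8925/46 = -2^(  -  1) * 3^1*5^2*7^1*17^1*23^( - 1 )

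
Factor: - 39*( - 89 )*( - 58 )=  -  201318 =- 2^1*3^1*13^1*29^1*89^1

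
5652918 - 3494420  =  2158498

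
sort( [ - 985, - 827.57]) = [ - 985,  -  827.57 ]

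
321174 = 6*53529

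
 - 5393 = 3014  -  8407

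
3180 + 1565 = 4745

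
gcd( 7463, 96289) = 1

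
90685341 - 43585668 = 47099673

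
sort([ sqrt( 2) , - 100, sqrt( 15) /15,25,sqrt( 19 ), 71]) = [ - 100,  sqrt( 15 )/15, sqrt( 2) , sqrt( 19), 25, 71]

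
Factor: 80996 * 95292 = 7718270832 = 2^4*3^2*2647^1*20249^1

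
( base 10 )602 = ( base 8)1132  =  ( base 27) M8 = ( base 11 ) 4a8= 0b1001011010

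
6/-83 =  -6/83 = - 0.07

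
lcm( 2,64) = 64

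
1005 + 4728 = 5733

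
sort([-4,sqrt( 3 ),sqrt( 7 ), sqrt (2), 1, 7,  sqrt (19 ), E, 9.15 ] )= [ - 4, 1, sqrt( 2), sqrt( 3), sqrt( 7 ) , E, sqrt(19), 7,9.15] 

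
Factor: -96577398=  - 2^1*3^2*43^1*124777^1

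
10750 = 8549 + 2201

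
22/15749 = 22/15749 = 0.00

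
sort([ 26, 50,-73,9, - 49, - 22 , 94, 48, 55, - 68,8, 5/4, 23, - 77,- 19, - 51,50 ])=[ - 77, - 73,-68, - 51, - 49, -22, - 19,5/4, 8, 9, 23,  26,48,50, 50,55,94]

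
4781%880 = 381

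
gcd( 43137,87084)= 9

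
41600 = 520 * 80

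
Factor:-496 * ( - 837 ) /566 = 2^3*3^3 * 31^2*283^ (-1) = 207576/283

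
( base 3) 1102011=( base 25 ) 1g5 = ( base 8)2006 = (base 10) 1030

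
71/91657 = 71/91657 =0.00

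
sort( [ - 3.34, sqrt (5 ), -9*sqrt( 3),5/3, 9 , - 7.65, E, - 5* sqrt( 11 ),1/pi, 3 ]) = [ - 5*sqrt(11), - 9*sqrt( 3), - 7.65,- 3.34, 1/pi,5/3,sqrt ( 5), E, 3,9 ]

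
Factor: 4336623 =3^2 * 481847^1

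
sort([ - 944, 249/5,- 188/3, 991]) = [  -  944 ,  -  188/3 , 249/5, 991]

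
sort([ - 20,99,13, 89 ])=[ - 20,13 , 89,99 ]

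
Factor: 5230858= 2^1*977^1  *  2677^1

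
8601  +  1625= 10226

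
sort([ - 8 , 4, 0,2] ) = [ - 8,0,2, 4]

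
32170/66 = 16085/33 = 487.42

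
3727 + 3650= 7377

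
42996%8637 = 8448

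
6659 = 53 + 6606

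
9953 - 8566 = 1387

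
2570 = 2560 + 10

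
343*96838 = 33215434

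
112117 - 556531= -444414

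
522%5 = 2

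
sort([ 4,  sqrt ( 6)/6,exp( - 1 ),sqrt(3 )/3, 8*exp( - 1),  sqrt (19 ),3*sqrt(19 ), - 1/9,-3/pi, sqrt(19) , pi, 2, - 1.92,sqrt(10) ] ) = [ - 1.92  , - 3/pi,-1/9,exp( - 1) , sqrt( 6)/6 , sqrt( 3)/3, 2,8*exp( - 1 ), pi, sqrt( 10),4,sqrt(19),  sqrt( 19), 3*sqrt(19)] 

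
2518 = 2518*1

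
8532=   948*9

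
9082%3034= 3014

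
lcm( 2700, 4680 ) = 70200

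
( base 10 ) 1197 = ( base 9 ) 1570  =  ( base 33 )139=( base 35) y7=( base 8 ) 2255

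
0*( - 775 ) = 0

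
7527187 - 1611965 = 5915222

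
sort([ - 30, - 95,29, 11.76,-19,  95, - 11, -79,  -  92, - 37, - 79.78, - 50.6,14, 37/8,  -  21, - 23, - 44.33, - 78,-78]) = [ - 95,-92, - 79.78, - 79,-78,- 78, - 50.6, - 44.33,-37, - 30, - 23, - 21,-19,-11,  37/8 , 11.76, 14, 29, 95]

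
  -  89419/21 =- 89419/21 = - 4258.05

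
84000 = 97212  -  13212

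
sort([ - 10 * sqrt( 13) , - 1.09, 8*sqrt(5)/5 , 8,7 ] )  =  [ - 10* sqrt( 13 ), -1.09, 8*sqrt( 5 ) /5,7, 8]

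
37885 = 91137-53252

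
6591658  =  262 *25159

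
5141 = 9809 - 4668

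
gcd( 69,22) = 1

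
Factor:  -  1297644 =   -  2^2*3^1*17^1*6361^1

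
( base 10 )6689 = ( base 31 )6to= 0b1101000100001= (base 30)7ct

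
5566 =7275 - 1709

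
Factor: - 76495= - 5^1*15299^1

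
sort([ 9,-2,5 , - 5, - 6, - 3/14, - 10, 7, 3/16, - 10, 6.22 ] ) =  [ - 10, - 10, - 6, - 5, - 2, - 3/14, 3/16 , 5 , 6.22,  7,9]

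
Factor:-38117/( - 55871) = 47^1*811^1* 55871^( - 1)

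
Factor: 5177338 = 2^1 * 2588669^1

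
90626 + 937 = 91563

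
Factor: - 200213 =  - 13^1*15401^1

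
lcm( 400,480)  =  2400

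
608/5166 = 304/2583 = 0.12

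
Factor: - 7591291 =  - 7591291^1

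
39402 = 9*4378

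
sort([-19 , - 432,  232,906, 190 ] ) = [ - 432, - 19  ,  190,  232, 906] 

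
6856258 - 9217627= - 2361369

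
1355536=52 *26068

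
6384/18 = 354 +2/3 = 354.67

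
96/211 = 96/211=0.45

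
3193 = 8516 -5323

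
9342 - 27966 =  - 18624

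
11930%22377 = 11930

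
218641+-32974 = 185667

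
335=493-158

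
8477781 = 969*8749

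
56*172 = 9632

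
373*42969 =16027437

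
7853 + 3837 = 11690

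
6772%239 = 80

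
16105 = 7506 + 8599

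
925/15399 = 925/15399 =0.06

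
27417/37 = 741 = 741.00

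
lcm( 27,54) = 54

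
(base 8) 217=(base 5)1033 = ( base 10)143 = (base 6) 355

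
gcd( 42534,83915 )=1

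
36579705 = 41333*885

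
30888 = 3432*9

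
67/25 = 67/25= 2.68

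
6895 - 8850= - 1955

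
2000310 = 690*2899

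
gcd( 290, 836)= 2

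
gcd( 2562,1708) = 854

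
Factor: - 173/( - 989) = 23^( - 1 )*43^( - 1)*173^1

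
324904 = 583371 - 258467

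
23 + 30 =53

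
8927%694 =599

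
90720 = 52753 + 37967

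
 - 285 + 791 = 506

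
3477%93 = 36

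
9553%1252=789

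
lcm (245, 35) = 245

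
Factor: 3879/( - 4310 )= - 2^( - 1 )*  3^2*5^( - 1) = -9/10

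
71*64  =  4544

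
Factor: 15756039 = 3^4*13^2*1151^1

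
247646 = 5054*49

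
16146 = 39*414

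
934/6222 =467/3111 = 0.15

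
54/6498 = 3/361=0.01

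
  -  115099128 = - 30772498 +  - 84326630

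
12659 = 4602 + 8057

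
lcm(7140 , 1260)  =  21420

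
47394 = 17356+30038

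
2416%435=241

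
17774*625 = 11108750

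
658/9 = 658/9=73.11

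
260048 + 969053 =1229101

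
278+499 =777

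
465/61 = 7 + 38/61 = 7.62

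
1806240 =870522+935718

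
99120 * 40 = 3964800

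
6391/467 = 6391/467 = 13.69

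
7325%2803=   1719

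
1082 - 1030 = 52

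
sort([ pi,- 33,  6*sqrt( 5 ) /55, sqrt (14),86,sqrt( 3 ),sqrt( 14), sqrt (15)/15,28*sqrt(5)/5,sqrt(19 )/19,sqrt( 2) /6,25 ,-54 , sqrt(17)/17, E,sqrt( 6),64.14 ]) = [-54,-33,  sqrt( 19 ) /19, sqrt( 2) /6 , sqrt( 17)/17,6*sqrt( 5 )/55,sqrt( 15)/15,sqrt ( 3),sqrt( 6 ),E , pi, sqrt(14), sqrt(14),28*sqrt( 5)/5,25,64.14,86]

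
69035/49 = 69035/49=1408.88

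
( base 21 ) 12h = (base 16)1f4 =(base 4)13310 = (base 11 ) 415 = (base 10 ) 500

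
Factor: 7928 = 2^3*991^1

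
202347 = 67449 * 3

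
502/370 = 251/185 = 1.36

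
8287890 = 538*15405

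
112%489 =112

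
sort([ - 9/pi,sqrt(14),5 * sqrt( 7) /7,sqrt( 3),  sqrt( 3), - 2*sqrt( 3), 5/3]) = [-2 * sqrt( 3),-9/pi,5/3, sqrt( 3), sqrt(3 ), 5*sqrt(7)/7,sqrt( 14) ]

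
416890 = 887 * 470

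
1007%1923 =1007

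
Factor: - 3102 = -2^1*3^1*11^1*47^1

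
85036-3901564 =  - 3816528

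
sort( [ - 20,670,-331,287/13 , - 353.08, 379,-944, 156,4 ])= [ - 944, - 353.08,- 331, - 20,  4,287/13,156, 379, 670 ] 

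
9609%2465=2214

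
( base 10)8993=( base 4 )2030201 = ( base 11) 6836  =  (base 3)110100002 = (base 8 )21441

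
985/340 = 2+61/68 = 2.90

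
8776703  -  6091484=2685219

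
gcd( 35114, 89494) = 2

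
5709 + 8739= 14448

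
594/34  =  297/17 = 17.47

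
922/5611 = 922/5611 = 0.16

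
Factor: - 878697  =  - 3^2*89^1*1097^1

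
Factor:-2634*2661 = -2^1*3^2 * 439^1*887^1=- 7009074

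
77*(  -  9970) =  - 767690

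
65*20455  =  1329575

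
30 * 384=11520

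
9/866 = 9/866 = 0.01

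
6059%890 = 719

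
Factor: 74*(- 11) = -814 = -2^1 * 11^1*37^1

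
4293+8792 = 13085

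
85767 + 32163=117930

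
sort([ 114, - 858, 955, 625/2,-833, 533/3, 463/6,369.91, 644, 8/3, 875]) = [ - 858, - 833, 8/3,463/6, 114,533/3, 625/2, 369.91, 644, 875, 955]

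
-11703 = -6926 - 4777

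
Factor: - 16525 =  - 5^2*661^1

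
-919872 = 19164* (  -  48) 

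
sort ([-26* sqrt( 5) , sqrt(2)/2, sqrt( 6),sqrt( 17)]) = [  -  26*sqrt( 5 ), sqrt( 2 )/2, sqrt(6 ),  sqrt ( 17) ]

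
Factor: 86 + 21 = 107^1= 107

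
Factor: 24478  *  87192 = 2134285776  =  2^4*3^2*7^1*173^1 * 12239^1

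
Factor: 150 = 2^1 * 3^1*5^2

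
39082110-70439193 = -31357083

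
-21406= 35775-57181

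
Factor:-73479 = -3^1*7^1*3499^1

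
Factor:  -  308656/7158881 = -2^4*101^1 * 191^1 * 7158881^( -1)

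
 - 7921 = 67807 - 75728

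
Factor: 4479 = 3^1*1493^1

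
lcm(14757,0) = 0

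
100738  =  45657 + 55081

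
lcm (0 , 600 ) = 0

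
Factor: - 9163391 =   -  17^1 * 29^1*18587^1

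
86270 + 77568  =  163838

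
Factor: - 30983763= - 3^1 * 37^1 * 47^1 * 5939^1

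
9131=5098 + 4033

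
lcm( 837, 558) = 1674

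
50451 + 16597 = 67048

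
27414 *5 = 137070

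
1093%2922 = 1093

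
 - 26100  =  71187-97287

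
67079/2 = 33539 + 1/2  =  33539.50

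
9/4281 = 3/1427 = 0.00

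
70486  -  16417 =54069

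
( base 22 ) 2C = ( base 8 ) 70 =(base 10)56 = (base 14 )40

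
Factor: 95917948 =2^2 * 7^1*3425641^1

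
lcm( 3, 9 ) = 9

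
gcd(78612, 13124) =4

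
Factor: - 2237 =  - 2237^1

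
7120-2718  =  4402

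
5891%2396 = 1099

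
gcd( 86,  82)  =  2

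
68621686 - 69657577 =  - 1035891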